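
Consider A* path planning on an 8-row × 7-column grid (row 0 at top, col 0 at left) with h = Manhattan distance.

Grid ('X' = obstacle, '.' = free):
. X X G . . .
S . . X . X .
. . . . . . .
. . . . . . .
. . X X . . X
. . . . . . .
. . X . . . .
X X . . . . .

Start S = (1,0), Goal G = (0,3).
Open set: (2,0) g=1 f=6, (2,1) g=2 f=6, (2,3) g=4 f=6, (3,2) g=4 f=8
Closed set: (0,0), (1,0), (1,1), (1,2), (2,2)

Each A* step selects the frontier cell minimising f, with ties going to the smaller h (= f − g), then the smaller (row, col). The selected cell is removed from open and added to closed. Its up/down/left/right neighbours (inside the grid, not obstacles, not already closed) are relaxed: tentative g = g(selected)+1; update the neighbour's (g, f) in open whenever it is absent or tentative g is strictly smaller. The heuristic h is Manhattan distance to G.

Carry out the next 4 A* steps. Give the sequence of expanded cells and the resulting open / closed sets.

step 1: expand (2,3) (f=6, h=2) → closed; open now [(2,0) g=1 f=6, (2,1) g=2 f=6, (2,4) g=5 f=8, (3,2) g=4 f=8, (3,3) g=5 f=8]
step 2: expand (2,1) (f=6, h=4) → closed; open now [(2,0) g=1 f=6, (2,4) g=5 f=8, (3,1) g=3 f=8, (3,2) g=4 f=8, (3,3) g=5 f=8]
step 3: expand (2,0) (f=6, h=5) → closed; open now [(2,4) g=5 f=8, (3,0) g=2 f=8, (3,1) g=3 f=8, (3,2) g=4 f=8, (3,3) g=5 f=8]
step 4: expand (2,4) (f=8, h=3) → closed; open now [(1,4) g=6 f=8, (2,5) g=6 f=10, (3,0) g=2 f=8, (3,1) g=3 f=8, (3,2) g=4 f=8, (3,3) g=5 f=8, (3,4) g=6 f=10]

order=[(2,3) → (2,1) → (2,0) → (2,4)]; open=[(1,4) g=6 f=8, (2,5) g=6 f=10, (3,0) g=2 f=8, (3,1) g=3 f=8, (3,2) g=4 f=8, (3,3) g=5 f=8, (3,4) g=6 f=10]; closed=[(0,0), (1,0), (1,1), (1,2), (2,0), (2,1), (2,2), (2,3), (2,4)]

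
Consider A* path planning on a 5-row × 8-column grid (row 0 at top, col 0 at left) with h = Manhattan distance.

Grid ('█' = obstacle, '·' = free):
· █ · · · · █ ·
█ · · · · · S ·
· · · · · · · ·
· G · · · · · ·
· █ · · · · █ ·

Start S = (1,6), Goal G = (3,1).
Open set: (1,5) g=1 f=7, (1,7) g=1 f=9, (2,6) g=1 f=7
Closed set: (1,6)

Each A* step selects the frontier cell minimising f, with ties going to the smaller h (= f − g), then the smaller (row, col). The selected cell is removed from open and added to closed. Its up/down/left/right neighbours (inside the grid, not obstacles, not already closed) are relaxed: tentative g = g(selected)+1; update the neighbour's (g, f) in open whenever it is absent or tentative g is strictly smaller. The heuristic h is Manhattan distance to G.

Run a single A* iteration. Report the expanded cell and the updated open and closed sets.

step 1: expand (1,5) (f=7, h=6) → closed; open now [(0,5) g=2 f=9, (1,4) g=2 f=7, (1,7) g=1 f=9, (2,5) g=2 f=7, (2,6) g=1 f=7]

expanded=(1,5); open=[(0,5) g=2 f=9, (1,4) g=2 f=7, (1,7) g=1 f=9, (2,5) g=2 f=7, (2,6) g=1 f=7]; closed=[(1,5), (1,6)]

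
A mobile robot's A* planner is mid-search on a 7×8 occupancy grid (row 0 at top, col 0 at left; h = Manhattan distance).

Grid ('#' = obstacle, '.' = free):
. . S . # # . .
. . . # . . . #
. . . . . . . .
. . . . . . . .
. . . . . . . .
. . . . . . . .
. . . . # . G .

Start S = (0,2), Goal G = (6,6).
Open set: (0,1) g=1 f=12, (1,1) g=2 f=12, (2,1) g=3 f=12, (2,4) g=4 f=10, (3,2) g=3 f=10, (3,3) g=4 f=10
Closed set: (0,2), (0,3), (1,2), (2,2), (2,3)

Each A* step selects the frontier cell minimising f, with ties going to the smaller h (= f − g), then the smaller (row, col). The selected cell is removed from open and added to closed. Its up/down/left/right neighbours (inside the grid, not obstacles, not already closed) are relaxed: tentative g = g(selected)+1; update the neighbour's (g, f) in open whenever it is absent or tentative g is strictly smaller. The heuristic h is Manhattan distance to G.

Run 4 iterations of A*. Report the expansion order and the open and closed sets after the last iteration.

step 1: expand (2,4) (f=10, h=6) → closed; open now [(0,1) g=1 f=12, (1,1) g=2 f=12, (1,4) g=5 f=12, (2,1) g=3 f=12, (2,5) g=5 f=10, (3,2) g=3 f=10, (3,3) g=4 f=10, (3,4) g=5 f=10]
step 2: expand (2,5) (f=10, h=5) → closed; open now [(0,1) g=1 f=12, (1,1) g=2 f=12, (1,4) g=5 f=12, (1,5) g=6 f=12, (2,1) g=3 f=12, (2,6) g=6 f=10, (3,2) g=3 f=10, (3,3) g=4 f=10, (3,4) g=5 f=10, (3,5) g=6 f=10]
step 3: expand (2,6) (f=10, h=4) → closed; open now [(0,1) g=1 f=12, (1,1) g=2 f=12, (1,4) g=5 f=12, (1,5) g=6 f=12, (1,6) g=7 f=12, (2,1) g=3 f=12, (2,7) g=7 f=12, (3,2) g=3 f=10, (3,3) g=4 f=10, (3,4) g=5 f=10, (3,5) g=6 f=10, (3,6) g=7 f=10]
step 4: expand (3,6) (f=10, h=3) → closed; open now [(0,1) g=1 f=12, (1,1) g=2 f=12, (1,4) g=5 f=12, (1,5) g=6 f=12, (1,6) g=7 f=12, (2,1) g=3 f=12, (2,7) g=7 f=12, (3,2) g=3 f=10, (3,3) g=4 f=10, (3,4) g=5 f=10, (3,5) g=6 f=10, (3,7) g=8 f=12, (4,6) g=8 f=10]

order=[(2,4) → (2,5) → (2,6) → (3,6)]; open=[(0,1) g=1 f=12, (1,1) g=2 f=12, (1,4) g=5 f=12, (1,5) g=6 f=12, (1,6) g=7 f=12, (2,1) g=3 f=12, (2,7) g=7 f=12, (3,2) g=3 f=10, (3,3) g=4 f=10, (3,4) g=5 f=10, (3,5) g=6 f=10, (3,7) g=8 f=12, (4,6) g=8 f=10]; closed=[(0,2), (0,3), (1,2), (2,2), (2,3), (2,4), (2,5), (2,6), (3,6)]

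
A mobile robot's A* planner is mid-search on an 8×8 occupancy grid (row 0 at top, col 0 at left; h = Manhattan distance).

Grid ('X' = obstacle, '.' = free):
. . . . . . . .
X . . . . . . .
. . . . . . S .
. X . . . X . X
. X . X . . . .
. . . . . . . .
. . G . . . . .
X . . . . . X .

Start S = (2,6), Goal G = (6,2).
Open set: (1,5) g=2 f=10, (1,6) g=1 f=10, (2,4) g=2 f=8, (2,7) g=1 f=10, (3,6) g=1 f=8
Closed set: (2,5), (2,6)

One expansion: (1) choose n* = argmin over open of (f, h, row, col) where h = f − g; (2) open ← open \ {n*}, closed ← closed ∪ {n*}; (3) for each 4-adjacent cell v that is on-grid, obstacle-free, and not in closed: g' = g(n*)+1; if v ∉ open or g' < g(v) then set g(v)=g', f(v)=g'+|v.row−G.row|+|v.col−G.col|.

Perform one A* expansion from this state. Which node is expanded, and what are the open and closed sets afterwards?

expanded=(2,4); open=[(1,4) g=3 f=10, (1,5) g=2 f=10, (1,6) g=1 f=10, (2,3) g=3 f=8, (2,7) g=1 f=10, (3,4) g=3 f=8, (3,6) g=1 f=8]; closed=[(2,4), (2,5), (2,6)]

step 1: expand (2,4) (f=8, h=6) → closed; open now [(1,4) g=3 f=10, (1,5) g=2 f=10, (1,6) g=1 f=10, (2,3) g=3 f=8, (2,7) g=1 f=10, (3,4) g=3 f=8, (3,6) g=1 f=8]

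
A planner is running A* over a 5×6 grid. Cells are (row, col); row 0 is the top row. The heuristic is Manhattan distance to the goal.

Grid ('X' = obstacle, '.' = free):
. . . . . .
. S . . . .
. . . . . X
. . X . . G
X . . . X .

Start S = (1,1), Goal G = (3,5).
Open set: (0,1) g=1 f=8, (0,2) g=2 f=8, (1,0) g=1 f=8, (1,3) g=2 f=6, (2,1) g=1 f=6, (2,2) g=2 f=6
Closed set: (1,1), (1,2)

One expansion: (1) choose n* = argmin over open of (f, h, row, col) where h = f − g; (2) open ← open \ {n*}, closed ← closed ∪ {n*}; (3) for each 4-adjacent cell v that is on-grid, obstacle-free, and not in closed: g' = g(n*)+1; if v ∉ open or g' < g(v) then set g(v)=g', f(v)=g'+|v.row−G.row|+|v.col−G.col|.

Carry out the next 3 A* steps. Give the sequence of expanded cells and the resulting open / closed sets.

order=[(1,3) → (1,4) → (1,5)]; open=[(0,1) g=1 f=8, (0,2) g=2 f=8, (0,3) g=3 f=8, (0,4) g=4 f=8, (0,5) g=5 f=8, (1,0) g=1 f=8, (2,1) g=1 f=6, (2,2) g=2 f=6, (2,3) g=3 f=6, (2,4) g=4 f=6]; closed=[(1,1), (1,2), (1,3), (1,4), (1,5)]

step 1: expand (1,3) (f=6, h=4) → closed; open now [(0,1) g=1 f=8, (0,2) g=2 f=8, (0,3) g=3 f=8, (1,0) g=1 f=8, (1,4) g=3 f=6, (2,1) g=1 f=6, (2,2) g=2 f=6, (2,3) g=3 f=6]
step 2: expand (1,4) (f=6, h=3) → closed; open now [(0,1) g=1 f=8, (0,2) g=2 f=8, (0,3) g=3 f=8, (0,4) g=4 f=8, (1,0) g=1 f=8, (1,5) g=4 f=6, (2,1) g=1 f=6, (2,2) g=2 f=6, (2,3) g=3 f=6, (2,4) g=4 f=6]
step 3: expand (1,5) (f=6, h=2) → closed; open now [(0,1) g=1 f=8, (0,2) g=2 f=8, (0,3) g=3 f=8, (0,4) g=4 f=8, (0,5) g=5 f=8, (1,0) g=1 f=8, (2,1) g=1 f=6, (2,2) g=2 f=6, (2,3) g=3 f=6, (2,4) g=4 f=6]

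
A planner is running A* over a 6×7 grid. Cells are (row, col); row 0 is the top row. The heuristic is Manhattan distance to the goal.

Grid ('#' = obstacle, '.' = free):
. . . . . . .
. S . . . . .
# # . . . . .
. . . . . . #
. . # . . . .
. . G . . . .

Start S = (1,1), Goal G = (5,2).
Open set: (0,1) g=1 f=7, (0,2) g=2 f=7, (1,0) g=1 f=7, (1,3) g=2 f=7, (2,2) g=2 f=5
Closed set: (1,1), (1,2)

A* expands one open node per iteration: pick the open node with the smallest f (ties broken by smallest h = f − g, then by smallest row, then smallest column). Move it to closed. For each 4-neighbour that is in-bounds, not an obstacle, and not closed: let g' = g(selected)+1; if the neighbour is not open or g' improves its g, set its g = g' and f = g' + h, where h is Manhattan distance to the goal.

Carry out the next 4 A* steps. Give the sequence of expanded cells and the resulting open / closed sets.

step 1: expand (2,2) (f=5, h=3) → closed; open now [(0,1) g=1 f=7, (0,2) g=2 f=7, (1,0) g=1 f=7, (1,3) g=2 f=7, (2,3) g=3 f=7, (3,2) g=3 f=5]
step 2: expand (3,2) (f=5, h=2) → closed; open now [(0,1) g=1 f=7, (0,2) g=2 f=7, (1,0) g=1 f=7, (1,3) g=2 f=7, (2,3) g=3 f=7, (3,1) g=4 f=7, (3,3) g=4 f=7]
step 3: expand (3,1) (f=7, h=3) → closed; open now [(0,1) g=1 f=7, (0,2) g=2 f=7, (1,0) g=1 f=7, (1,3) g=2 f=7, (2,3) g=3 f=7, (3,0) g=5 f=9, (3,3) g=4 f=7, (4,1) g=5 f=7]
step 4: expand (4,1) (f=7, h=2) → closed; open now [(0,1) g=1 f=7, (0,2) g=2 f=7, (1,0) g=1 f=7, (1,3) g=2 f=7, (2,3) g=3 f=7, (3,0) g=5 f=9, (3,3) g=4 f=7, (4,0) g=6 f=9, (5,1) g=6 f=7]

order=[(2,2) → (3,2) → (3,1) → (4,1)]; open=[(0,1) g=1 f=7, (0,2) g=2 f=7, (1,0) g=1 f=7, (1,3) g=2 f=7, (2,3) g=3 f=7, (3,0) g=5 f=9, (3,3) g=4 f=7, (4,0) g=6 f=9, (5,1) g=6 f=7]; closed=[(1,1), (1,2), (2,2), (3,1), (3,2), (4,1)]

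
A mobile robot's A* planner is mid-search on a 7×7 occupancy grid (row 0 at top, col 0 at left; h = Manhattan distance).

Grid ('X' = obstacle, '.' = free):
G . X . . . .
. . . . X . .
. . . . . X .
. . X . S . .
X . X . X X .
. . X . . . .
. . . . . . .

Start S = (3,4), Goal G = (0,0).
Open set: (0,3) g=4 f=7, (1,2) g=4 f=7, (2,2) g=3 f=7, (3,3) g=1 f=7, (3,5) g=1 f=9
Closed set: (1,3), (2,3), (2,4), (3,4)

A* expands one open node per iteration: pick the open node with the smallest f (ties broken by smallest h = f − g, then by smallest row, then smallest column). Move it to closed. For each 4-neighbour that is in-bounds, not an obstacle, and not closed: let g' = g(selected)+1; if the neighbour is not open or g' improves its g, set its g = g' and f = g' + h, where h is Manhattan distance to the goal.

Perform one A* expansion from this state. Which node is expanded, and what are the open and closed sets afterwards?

expanded=(0,3); open=[(0,4) g=5 f=9, (1,2) g=4 f=7, (2,2) g=3 f=7, (3,3) g=1 f=7, (3,5) g=1 f=9]; closed=[(0,3), (1,3), (2,3), (2,4), (3,4)]

step 1: expand (0,3) (f=7, h=3) → closed; open now [(0,4) g=5 f=9, (1,2) g=4 f=7, (2,2) g=3 f=7, (3,3) g=1 f=7, (3,5) g=1 f=9]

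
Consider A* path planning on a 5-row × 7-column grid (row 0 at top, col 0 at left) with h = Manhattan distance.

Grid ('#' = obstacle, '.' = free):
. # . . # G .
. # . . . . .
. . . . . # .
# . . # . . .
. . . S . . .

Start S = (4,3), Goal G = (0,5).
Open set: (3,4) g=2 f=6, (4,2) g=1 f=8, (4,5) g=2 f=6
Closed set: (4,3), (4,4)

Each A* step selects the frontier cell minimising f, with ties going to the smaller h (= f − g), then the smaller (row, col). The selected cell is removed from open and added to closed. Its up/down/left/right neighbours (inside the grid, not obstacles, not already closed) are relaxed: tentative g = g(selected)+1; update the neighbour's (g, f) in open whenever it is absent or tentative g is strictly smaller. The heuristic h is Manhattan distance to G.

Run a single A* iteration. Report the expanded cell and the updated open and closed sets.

step 1: expand (3,4) (f=6, h=4) → closed; open now [(2,4) g=3 f=6, (3,5) g=3 f=6, (4,2) g=1 f=8, (4,5) g=2 f=6]

expanded=(3,4); open=[(2,4) g=3 f=6, (3,5) g=3 f=6, (4,2) g=1 f=8, (4,5) g=2 f=6]; closed=[(3,4), (4,3), (4,4)]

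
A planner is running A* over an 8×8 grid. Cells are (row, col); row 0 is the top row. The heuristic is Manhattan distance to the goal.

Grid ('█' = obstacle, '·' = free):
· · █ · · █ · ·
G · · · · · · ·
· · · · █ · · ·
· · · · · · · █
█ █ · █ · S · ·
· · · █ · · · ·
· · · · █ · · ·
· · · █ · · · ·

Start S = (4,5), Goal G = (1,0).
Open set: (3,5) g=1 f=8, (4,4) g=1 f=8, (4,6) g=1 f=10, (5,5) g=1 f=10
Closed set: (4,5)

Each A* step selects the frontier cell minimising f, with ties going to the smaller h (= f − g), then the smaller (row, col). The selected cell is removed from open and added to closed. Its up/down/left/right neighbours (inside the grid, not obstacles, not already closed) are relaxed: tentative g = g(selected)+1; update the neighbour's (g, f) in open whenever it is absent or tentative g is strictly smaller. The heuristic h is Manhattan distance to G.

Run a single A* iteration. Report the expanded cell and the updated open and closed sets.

step 1: expand (3,5) (f=8, h=7) → closed; open now [(2,5) g=2 f=8, (3,4) g=2 f=8, (3,6) g=2 f=10, (4,4) g=1 f=8, (4,6) g=1 f=10, (5,5) g=1 f=10]

expanded=(3,5); open=[(2,5) g=2 f=8, (3,4) g=2 f=8, (3,6) g=2 f=10, (4,4) g=1 f=8, (4,6) g=1 f=10, (5,5) g=1 f=10]; closed=[(3,5), (4,5)]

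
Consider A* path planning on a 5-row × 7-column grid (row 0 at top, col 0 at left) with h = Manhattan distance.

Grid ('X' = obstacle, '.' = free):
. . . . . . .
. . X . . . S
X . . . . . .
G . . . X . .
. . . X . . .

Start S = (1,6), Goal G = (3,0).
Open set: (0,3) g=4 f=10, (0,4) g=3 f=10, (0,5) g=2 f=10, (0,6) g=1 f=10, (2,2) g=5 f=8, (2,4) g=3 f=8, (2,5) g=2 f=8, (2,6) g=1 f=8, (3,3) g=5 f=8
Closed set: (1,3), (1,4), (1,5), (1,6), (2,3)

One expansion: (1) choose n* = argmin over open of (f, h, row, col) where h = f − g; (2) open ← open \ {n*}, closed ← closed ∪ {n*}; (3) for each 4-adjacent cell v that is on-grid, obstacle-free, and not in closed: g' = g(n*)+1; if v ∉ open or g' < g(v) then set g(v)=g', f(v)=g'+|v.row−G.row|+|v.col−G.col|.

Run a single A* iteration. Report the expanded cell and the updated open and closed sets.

expanded=(2,2); open=[(0,3) g=4 f=10, (0,4) g=3 f=10, (0,5) g=2 f=10, (0,6) g=1 f=10, (2,1) g=6 f=8, (2,4) g=3 f=8, (2,5) g=2 f=8, (2,6) g=1 f=8, (3,2) g=6 f=8, (3,3) g=5 f=8]; closed=[(1,3), (1,4), (1,5), (1,6), (2,2), (2,3)]

step 1: expand (2,2) (f=8, h=3) → closed; open now [(0,3) g=4 f=10, (0,4) g=3 f=10, (0,5) g=2 f=10, (0,6) g=1 f=10, (2,1) g=6 f=8, (2,4) g=3 f=8, (2,5) g=2 f=8, (2,6) g=1 f=8, (3,2) g=6 f=8, (3,3) g=5 f=8]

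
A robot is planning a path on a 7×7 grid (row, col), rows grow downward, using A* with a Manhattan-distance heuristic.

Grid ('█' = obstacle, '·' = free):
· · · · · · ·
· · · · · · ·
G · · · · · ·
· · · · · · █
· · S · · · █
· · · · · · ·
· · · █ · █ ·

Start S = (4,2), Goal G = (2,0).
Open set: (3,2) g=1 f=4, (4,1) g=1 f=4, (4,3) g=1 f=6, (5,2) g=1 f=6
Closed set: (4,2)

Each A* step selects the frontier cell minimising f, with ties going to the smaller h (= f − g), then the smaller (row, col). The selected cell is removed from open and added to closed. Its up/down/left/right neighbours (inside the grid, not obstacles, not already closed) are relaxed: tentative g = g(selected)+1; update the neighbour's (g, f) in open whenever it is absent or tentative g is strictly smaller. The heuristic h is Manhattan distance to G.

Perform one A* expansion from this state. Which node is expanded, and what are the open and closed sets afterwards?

step 1: expand (3,2) (f=4, h=3) → closed; open now [(2,2) g=2 f=4, (3,1) g=2 f=4, (3,3) g=2 f=6, (4,1) g=1 f=4, (4,3) g=1 f=6, (5,2) g=1 f=6]

expanded=(3,2); open=[(2,2) g=2 f=4, (3,1) g=2 f=4, (3,3) g=2 f=6, (4,1) g=1 f=4, (4,3) g=1 f=6, (5,2) g=1 f=6]; closed=[(3,2), (4,2)]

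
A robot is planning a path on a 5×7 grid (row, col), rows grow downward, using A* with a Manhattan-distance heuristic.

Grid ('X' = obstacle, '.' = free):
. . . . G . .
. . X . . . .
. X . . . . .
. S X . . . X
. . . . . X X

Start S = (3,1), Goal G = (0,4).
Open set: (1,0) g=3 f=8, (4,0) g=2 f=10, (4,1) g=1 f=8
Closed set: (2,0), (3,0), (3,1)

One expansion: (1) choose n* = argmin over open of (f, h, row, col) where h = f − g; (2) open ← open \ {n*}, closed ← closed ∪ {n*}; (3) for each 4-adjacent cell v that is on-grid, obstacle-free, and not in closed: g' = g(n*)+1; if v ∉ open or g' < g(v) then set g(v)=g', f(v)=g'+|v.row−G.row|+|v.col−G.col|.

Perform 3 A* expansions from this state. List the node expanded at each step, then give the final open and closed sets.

order=[(1,0) → (0,0) → (0,1)]; open=[(0,2) g=6 f=8, (1,1) g=4 f=8, (4,0) g=2 f=10, (4,1) g=1 f=8]; closed=[(0,0), (0,1), (1,0), (2,0), (3,0), (3,1)]

step 1: expand (1,0) (f=8, h=5) → closed; open now [(0,0) g=4 f=8, (1,1) g=4 f=8, (4,0) g=2 f=10, (4,1) g=1 f=8]
step 2: expand (0,0) (f=8, h=4) → closed; open now [(0,1) g=5 f=8, (1,1) g=4 f=8, (4,0) g=2 f=10, (4,1) g=1 f=8]
step 3: expand (0,1) (f=8, h=3) → closed; open now [(0,2) g=6 f=8, (1,1) g=4 f=8, (4,0) g=2 f=10, (4,1) g=1 f=8]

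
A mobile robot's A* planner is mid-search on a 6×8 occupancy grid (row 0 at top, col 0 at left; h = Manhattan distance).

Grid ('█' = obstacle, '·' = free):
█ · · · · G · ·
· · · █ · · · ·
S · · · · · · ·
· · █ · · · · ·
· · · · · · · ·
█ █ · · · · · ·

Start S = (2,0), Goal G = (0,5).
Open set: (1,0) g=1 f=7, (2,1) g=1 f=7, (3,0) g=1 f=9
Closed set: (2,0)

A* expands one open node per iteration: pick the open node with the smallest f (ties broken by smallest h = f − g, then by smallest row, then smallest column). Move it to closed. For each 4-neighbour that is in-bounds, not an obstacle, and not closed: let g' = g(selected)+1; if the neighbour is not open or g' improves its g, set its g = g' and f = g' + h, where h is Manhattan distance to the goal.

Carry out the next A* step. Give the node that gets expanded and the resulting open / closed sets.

step 1: expand (1,0) (f=7, h=6) → closed; open now [(1,1) g=2 f=7, (2,1) g=1 f=7, (3,0) g=1 f=9]

expanded=(1,0); open=[(1,1) g=2 f=7, (2,1) g=1 f=7, (3,0) g=1 f=9]; closed=[(1,0), (2,0)]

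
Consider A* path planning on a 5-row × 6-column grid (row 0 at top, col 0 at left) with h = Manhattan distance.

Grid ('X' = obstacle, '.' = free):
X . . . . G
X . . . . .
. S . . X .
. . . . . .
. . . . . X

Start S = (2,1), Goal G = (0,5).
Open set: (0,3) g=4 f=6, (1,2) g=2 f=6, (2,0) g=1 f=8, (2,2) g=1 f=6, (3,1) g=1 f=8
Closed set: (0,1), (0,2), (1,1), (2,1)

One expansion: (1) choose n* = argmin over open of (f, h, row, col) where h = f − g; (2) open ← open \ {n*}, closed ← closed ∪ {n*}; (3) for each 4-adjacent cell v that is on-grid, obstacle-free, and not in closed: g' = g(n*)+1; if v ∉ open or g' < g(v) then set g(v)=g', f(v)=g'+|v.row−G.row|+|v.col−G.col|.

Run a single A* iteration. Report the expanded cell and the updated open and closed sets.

expanded=(0,3); open=[(0,4) g=5 f=6, (1,2) g=2 f=6, (1,3) g=5 f=8, (2,0) g=1 f=8, (2,2) g=1 f=6, (3,1) g=1 f=8]; closed=[(0,1), (0,2), (0,3), (1,1), (2,1)]

step 1: expand (0,3) (f=6, h=2) → closed; open now [(0,4) g=5 f=6, (1,2) g=2 f=6, (1,3) g=5 f=8, (2,0) g=1 f=8, (2,2) g=1 f=6, (3,1) g=1 f=8]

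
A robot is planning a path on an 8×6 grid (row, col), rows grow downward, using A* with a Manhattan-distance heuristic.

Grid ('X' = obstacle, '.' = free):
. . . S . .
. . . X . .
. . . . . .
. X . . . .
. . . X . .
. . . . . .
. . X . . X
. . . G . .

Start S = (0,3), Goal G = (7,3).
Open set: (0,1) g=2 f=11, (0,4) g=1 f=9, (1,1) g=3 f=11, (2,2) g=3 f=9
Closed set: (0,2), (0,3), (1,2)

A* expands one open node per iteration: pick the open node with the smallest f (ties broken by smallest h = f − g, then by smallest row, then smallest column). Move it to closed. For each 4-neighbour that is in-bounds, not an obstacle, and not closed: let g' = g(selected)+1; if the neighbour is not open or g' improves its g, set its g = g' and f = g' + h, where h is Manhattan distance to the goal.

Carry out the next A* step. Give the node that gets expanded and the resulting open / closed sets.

step 1: expand (2,2) (f=9, h=6) → closed; open now [(0,1) g=2 f=11, (0,4) g=1 f=9, (1,1) g=3 f=11, (2,1) g=4 f=11, (2,3) g=4 f=9, (3,2) g=4 f=9]

expanded=(2,2); open=[(0,1) g=2 f=11, (0,4) g=1 f=9, (1,1) g=3 f=11, (2,1) g=4 f=11, (2,3) g=4 f=9, (3,2) g=4 f=9]; closed=[(0,2), (0,3), (1,2), (2,2)]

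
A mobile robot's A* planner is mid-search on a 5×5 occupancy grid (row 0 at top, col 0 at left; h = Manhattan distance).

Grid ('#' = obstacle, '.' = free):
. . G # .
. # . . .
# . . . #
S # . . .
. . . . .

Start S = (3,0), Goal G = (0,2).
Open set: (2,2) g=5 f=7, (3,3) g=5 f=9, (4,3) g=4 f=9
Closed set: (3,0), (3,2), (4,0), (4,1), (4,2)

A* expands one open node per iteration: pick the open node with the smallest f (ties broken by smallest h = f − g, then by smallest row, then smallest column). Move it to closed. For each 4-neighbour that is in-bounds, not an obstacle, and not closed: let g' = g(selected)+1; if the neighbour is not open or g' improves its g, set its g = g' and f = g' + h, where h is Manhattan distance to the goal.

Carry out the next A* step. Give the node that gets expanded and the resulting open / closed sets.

expanded=(2,2); open=[(1,2) g=6 f=7, (2,1) g=6 f=9, (2,3) g=6 f=9, (3,3) g=5 f=9, (4,3) g=4 f=9]; closed=[(2,2), (3,0), (3,2), (4,0), (4,1), (4,2)]

step 1: expand (2,2) (f=7, h=2) → closed; open now [(1,2) g=6 f=7, (2,1) g=6 f=9, (2,3) g=6 f=9, (3,3) g=5 f=9, (4,3) g=4 f=9]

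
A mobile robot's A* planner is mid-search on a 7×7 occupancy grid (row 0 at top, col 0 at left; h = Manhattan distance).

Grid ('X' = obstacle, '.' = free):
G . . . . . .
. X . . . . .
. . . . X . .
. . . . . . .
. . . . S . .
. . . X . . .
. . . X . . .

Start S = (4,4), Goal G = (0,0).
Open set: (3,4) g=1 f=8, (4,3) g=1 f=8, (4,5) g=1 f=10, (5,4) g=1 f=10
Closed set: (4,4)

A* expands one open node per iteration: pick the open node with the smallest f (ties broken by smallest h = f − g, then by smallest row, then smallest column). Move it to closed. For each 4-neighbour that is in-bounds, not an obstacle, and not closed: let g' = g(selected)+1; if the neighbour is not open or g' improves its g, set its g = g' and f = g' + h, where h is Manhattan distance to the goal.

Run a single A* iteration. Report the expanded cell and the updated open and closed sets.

expanded=(3,4); open=[(3,3) g=2 f=8, (3,5) g=2 f=10, (4,3) g=1 f=8, (4,5) g=1 f=10, (5,4) g=1 f=10]; closed=[(3,4), (4,4)]

step 1: expand (3,4) (f=8, h=7) → closed; open now [(3,3) g=2 f=8, (3,5) g=2 f=10, (4,3) g=1 f=8, (4,5) g=1 f=10, (5,4) g=1 f=10]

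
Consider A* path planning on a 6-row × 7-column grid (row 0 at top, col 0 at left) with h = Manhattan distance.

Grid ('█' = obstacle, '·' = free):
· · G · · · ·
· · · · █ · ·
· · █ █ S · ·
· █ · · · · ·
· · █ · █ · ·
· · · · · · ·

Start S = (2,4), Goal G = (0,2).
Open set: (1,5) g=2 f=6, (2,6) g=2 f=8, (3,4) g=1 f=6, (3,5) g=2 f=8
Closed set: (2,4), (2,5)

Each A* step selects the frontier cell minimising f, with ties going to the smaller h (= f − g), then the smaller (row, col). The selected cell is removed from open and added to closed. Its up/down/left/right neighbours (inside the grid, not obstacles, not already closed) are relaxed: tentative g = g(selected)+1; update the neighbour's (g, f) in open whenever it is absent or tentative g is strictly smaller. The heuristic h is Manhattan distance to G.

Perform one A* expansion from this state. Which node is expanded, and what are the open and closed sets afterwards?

step 1: expand (1,5) (f=6, h=4) → closed; open now [(0,5) g=3 f=6, (1,6) g=3 f=8, (2,6) g=2 f=8, (3,4) g=1 f=6, (3,5) g=2 f=8]

expanded=(1,5); open=[(0,5) g=3 f=6, (1,6) g=3 f=8, (2,6) g=2 f=8, (3,4) g=1 f=6, (3,5) g=2 f=8]; closed=[(1,5), (2,4), (2,5)]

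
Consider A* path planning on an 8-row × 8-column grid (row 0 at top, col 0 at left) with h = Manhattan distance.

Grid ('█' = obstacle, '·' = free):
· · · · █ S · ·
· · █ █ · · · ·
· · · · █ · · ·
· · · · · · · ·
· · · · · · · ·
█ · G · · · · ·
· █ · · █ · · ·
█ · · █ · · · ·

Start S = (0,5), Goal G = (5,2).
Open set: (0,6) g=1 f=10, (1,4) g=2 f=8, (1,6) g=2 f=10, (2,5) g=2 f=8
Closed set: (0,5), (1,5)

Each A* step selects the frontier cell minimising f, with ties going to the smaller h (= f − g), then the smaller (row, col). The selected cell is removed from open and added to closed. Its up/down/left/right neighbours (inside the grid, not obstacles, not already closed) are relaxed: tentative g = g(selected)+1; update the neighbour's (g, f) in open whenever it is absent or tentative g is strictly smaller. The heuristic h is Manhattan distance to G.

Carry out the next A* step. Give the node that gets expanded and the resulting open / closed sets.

step 1: expand (1,4) (f=8, h=6) → closed; open now [(0,6) g=1 f=10, (1,6) g=2 f=10, (2,5) g=2 f=8]

expanded=(1,4); open=[(0,6) g=1 f=10, (1,6) g=2 f=10, (2,5) g=2 f=8]; closed=[(0,5), (1,4), (1,5)]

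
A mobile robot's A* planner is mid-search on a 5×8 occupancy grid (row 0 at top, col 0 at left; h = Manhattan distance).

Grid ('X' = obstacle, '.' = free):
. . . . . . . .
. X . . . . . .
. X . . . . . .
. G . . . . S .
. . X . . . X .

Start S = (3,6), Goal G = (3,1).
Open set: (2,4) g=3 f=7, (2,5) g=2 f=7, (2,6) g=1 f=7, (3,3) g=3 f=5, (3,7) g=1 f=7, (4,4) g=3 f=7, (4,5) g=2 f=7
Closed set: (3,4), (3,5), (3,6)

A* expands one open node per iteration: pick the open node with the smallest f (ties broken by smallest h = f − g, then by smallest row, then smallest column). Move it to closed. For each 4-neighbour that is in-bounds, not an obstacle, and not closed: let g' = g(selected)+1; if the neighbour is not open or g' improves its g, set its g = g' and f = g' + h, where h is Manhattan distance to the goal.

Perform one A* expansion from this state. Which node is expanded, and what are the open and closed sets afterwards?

step 1: expand (3,3) (f=5, h=2) → closed; open now [(2,3) g=4 f=7, (2,4) g=3 f=7, (2,5) g=2 f=7, (2,6) g=1 f=7, (3,2) g=4 f=5, (3,7) g=1 f=7, (4,3) g=4 f=7, (4,4) g=3 f=7, (4,5) g=2 f=7]

expanded=(3,3); open=[(2,3) g=4 f=7, (2,4) g=3 f=7, (2,5) g=2 f=7, (2,6) g=1 f=7, (3,2) g=4 f=5, (3,7) g=1 f=7, (4,3) g=4 f=7, (4,4) g=3 f=7, (4,5) g=2 f=7]; closed=[(3,3), (3,4), (3,5), (3,6)]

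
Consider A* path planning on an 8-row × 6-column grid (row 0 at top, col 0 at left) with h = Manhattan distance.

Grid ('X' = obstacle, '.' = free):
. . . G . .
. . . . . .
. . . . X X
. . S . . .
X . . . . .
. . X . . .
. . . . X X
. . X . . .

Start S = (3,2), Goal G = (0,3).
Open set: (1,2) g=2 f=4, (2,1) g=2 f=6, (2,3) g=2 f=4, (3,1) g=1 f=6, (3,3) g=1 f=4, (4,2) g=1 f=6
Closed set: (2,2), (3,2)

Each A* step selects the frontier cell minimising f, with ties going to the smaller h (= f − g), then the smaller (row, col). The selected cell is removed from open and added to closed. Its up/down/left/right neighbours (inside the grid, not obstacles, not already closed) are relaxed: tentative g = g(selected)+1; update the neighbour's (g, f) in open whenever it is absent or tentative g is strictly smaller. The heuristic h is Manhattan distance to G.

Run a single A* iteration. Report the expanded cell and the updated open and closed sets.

expanded=(1,2); open=[(0,2) g=3 f=4, (1,1) g=3 f=6, (1,3) g=3 f=4, (2,1) g=2 f=6, (2,3) g=2 f=4, (3,1) g=1 f=6, (3,3) g=1 f=4, (4,2) g=1 f=6]; closed=[(1,2), (2,2), (3,2)]

step 1: expand (1,2) (f=4, h=2) → closed; open now [(0,2) g=3 f=4, (1,1) g=3 f=6, (1,3) g=3 f=4, (2,1) g=2 f=6, (2,3) g=2 f=4, (3,1) g=1 f=6, (3,3) g=1 f=4, (4,2) g=1 f=6]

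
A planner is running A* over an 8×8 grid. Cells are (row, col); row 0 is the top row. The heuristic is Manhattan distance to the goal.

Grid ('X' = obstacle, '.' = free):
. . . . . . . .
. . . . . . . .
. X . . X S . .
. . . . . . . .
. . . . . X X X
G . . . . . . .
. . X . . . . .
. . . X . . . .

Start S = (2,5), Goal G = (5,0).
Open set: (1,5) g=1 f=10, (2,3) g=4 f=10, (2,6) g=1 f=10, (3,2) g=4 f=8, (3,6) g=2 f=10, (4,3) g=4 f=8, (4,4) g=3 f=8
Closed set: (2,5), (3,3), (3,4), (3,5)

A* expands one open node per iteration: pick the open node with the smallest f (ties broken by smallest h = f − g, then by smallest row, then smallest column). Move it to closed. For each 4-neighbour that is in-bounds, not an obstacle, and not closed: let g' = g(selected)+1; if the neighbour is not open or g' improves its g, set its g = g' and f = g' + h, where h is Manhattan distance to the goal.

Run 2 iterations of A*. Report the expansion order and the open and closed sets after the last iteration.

order=[(3,2) → (3,1)]; open=[(1,5) g=1 f=10, (2,2) g=5 f=10, (2,3) g=4 f=10, (2,6) g=1 f=10, (3,0) g=6 f=8, (3,6) g=2 f=10, (4,1) g=6 f=8, (4,2) g=5 f=8, (4,3) g=4 f=8, (4,4) g=3 f=8]; closed=[(2,5), (3,1), (3,2), (3,3), (3,4), (3,5)]

step 1: expand (3,2) (f=8, h=4) → closed; open now [(1,5) g=1 f=10, (2,2) g=5 f=10, (2,3) g=4 f=10, (2,6) g=1 f=10, (3,1) g=5 f=8, (3,6) g=2 f=10, (4,2) g=5 f=8, (4,3) g=4 f=8, (4,4) g=3 f=8]
step 2: expand (3,1) (f=8, h=3) → closed; open now [(1,5) g=1 f=10, (2,2) g=5 f=10, (2,3) g=4 f=10, (2,6) g=1 f=10, (3,0) g=6 f=8, (3,6) g=2 f=10, (4,1) g=6 f=8, (4,2) g=5 f=8, (4,3) g=4 f=8, (4,4) g=3 f=8]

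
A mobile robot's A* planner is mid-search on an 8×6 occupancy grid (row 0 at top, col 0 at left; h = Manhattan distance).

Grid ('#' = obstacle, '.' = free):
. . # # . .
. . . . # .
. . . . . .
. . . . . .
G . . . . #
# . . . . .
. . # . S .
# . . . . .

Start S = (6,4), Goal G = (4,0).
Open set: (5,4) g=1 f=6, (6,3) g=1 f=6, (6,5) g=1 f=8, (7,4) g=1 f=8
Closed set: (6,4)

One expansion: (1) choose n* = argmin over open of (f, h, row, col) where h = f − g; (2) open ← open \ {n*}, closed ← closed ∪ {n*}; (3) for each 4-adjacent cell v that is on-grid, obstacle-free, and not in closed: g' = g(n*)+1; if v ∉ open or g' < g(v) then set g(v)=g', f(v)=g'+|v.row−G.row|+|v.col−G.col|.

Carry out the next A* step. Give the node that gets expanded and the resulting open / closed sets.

expanded=(5,4); open=[(4,4) g=2 f=6, (5,3) g=2 f=6, (5,5) g=2 f=8, (6,3) g=1 f=6, (6,5) g=1 f=8, (7,4) g=1 f=8]; closed=[(5,4), (6,4)]

step 1: expand (5,4) (f=6, h=5) → closed; open now [(4,4) g=2 f=6, (5,3) g=2 f=6, (5,5) g=2 f=8, (6,3) g=1 f=6, (6,5) g=1 f=8, (7,4) g=1 f=8]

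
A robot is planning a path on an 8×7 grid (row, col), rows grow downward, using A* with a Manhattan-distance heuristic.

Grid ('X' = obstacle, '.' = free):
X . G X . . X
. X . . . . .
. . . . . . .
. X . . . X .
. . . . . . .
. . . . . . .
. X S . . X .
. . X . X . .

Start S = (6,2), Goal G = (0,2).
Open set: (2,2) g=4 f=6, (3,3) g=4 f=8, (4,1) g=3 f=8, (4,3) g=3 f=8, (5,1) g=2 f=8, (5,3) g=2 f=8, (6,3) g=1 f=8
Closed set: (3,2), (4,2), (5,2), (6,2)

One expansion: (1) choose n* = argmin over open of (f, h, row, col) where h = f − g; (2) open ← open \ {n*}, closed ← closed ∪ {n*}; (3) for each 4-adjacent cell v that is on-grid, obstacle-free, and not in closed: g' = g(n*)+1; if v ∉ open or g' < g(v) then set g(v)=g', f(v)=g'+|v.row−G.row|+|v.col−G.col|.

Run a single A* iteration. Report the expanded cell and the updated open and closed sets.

step 1: expand (2,2) (f=6, h=2) → closed; open now [(1,2) g=5 f=6, (2,1) g=5 f=8, (2,3) g=5 f=8, (3,3) g=4 f=8, (4,1) g=3 f=8, (4,3) g=3 f=8, (5,1) g=2 f=8, (5,3) g=2 f=8, (6,3) g=1 f=8]

expanded=(2,2); open=[(1,2) g=5 f=6, (2,1) g=5 f=8, (2,3) g=5 f=8, (3,3) g=4 f=8, (4,1) g=3 f=8, (4,3) g=3 f=8, (5,1) g=2 f=8, (5,3) g=2 f=8, (6,3) g=1 f=8]; closed=[(2,2), (3,2), (4,2), (5,2), (6,2)]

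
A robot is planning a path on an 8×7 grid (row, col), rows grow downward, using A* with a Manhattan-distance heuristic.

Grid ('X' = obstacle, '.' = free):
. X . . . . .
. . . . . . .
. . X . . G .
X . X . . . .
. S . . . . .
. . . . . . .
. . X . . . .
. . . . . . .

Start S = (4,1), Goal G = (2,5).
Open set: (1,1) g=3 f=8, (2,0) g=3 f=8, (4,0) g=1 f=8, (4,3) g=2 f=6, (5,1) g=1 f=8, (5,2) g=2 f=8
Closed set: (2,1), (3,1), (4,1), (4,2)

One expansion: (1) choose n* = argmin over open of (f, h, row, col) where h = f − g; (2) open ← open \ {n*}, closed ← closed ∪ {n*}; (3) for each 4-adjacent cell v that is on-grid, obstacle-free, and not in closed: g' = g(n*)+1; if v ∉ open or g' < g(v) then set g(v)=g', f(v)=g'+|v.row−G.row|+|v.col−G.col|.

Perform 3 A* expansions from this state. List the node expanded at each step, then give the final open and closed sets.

order=[(4,3) → (3,3) → (2,3)]; open=[(1,1) g=3 f=8, (1,3) g=5 f=8, (2,0) g=3 f=8, (2,4) g=5 f=6, (3,4) g=4 f=6, (4,0) g=1 f=8, (4,4) g=3 f=6, (5,1) g=1 f=8, (5,2) g=2 f=8, (5,3) g=3 f=8]; closed=[(2,1), (2,3), (3,1), (3,3), (4,1), (4,2), (4,3)]

step 1: expand (4,3) (f=6, h=4) → closed; open now [(1,1) g=3 f=8, (2,0) g=3 f=8, (3,3) g=3 f=6, (4,0) g=1 f=8, (4,4) g=3 f=6, (5,1) g=1 f=8, (5,2) g=2 f=8, (5,3) g=3 f=8]
step 2: expand (3,3) (f=6, h=3) → closed; open now [(1,1) g=3 f=8, (2,0) g=3 f=8, (2,3) g=4 f=6, (3,4) g=4 f=6, (4,0) g=1 f=8, (4,4) g=3 f=6, (5,1) g=1 f=8, (5,2) g=2 f=8, (5,3) g=3 f=8]
step 3: expand (2,3) (f=6, h=2) → closed; open now [(1,1) g=3 f=8, (1,3) g=5 f=8, (2,0) g=3 f=8, (2,4) g=5 f=6, (3,4) g=4 f=6, (4,0) g=1 f=8, (4,4) g=3 f=6, (5,1) g=1 f=8, (5,2) g=2 f=8, (5,3) g=3 f=8]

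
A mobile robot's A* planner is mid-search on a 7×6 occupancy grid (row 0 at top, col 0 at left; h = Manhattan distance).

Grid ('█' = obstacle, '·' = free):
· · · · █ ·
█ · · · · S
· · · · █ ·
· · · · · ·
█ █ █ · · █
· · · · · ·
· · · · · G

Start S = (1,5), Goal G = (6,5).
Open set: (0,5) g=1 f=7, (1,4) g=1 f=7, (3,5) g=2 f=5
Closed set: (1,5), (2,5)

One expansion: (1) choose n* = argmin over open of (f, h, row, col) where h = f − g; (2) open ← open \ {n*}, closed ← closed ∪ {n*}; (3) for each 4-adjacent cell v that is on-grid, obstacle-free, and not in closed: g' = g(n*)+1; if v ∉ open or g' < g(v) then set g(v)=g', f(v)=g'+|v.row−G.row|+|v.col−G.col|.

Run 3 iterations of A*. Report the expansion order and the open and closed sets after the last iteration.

order=[(3,5) → (3,4) → (4,4)]; open=[(0,5) g=1 f=7, (1,4) g=1 f=7, (3,3) g=4 f=9, (4,3) g=5 f=9, (5,4) g=5 f=7]; closed=[(1,5), (2,5), (3,4), (3,5), (4,4)]

step 1: expand (3,5) (f=5, h=3) → closed; open now [(0,5) g=1 f=7, (1,4) g=1 f=7, (3,4) g=3 f=7]
step 2: expand (3,4) (f=7, h=4) → closed; open now [(0,5) g=1 f=7, (1,4) g=1 f=7, (3,3) g=4 f=9, (4,4) g=4 f=7]
step 3: expand (4,4) (f=7, h=3) → closed; open now [(0,5) g=1 f=7, (1,4) g=1 f=7, (3,3) g=4 f=9, (4,3) g=5 f=9, (5,4) g=5 f=7]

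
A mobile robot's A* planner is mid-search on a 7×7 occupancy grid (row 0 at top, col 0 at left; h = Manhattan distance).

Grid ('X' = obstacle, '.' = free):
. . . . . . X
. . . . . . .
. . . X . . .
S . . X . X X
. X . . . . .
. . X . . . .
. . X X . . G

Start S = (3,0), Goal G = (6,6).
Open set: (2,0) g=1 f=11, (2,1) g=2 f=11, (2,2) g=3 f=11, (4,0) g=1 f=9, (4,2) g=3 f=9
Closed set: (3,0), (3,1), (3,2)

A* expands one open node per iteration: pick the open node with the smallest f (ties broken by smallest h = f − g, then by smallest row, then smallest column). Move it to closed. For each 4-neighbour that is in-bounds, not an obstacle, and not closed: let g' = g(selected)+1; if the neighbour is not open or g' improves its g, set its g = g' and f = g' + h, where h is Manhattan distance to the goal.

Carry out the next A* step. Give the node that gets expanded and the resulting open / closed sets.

step 1: expand (4,2) (f=9, h=6) → closed; open now [(2,0) g=1 f=11, (2,1) g=2 f=11, (2,2) g=3 f=11, (4,0) g=1 f=9, (4,3) g=4 f=9]

expanded=(4,2); open=[(2,0) g=1 f=11, (2,1) g=2 f=11, (2,2) g=3 f=11, (4,0) g=1 f=9, (4,3) g=4 f=9]; closed=[(3,0), (3,1), (3,2), (4,2)]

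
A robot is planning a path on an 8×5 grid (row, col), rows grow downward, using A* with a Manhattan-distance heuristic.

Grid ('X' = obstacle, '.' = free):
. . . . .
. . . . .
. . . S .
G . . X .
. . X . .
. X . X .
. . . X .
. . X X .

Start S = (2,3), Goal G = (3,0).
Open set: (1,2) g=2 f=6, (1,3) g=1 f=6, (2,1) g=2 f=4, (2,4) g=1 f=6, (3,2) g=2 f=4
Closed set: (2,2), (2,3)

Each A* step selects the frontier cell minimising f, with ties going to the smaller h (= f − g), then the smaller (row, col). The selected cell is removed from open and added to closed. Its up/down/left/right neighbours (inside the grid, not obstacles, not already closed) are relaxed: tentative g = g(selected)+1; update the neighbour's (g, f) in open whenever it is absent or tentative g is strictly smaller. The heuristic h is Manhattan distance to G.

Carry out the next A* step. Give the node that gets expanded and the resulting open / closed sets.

step 1: expand (2,1) (f=4, h=2) → closed; open now [(1,1) g=3 f=6, (1,2) g=2 f=6, (1,3) g=1 f=6, (2,0) g=3 f=4, (2,4) g=1 f=6, (3,1) g=3 f=4, (3,2) g=2 f=4]

expanded=(2,1); open=[(1,1) g=3 f=6, (1,2) g=2 f=6, (1,3) g=1 f=6, (2,0) g=3 f=4, (2,4) g=1 f=6, (3,1) g=3 f=4, (3,2) g=2 f=4]; closed=[(2,1), (2,2), (2,3)]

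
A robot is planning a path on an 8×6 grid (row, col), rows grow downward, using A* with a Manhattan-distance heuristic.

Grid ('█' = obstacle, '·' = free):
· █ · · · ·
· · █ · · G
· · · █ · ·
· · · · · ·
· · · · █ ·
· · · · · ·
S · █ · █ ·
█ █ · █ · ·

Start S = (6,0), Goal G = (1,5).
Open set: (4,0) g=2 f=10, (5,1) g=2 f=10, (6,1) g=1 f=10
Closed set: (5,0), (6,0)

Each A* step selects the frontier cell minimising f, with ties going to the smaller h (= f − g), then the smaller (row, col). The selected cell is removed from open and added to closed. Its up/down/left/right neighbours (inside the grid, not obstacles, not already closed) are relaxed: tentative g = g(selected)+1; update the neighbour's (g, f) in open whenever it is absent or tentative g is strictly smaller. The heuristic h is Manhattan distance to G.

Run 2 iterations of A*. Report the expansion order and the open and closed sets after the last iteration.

order=[(4,0) → (3,0)]; open=[(2,0) g=4 f=10, (3,1) g=4 f=10, (4,1) g=3 f=10, (5,1) g=2 f=10, (6,1) g=1 f=10]; closed=[(3,0), (4,0), (5,0), (6,0)]

step 1: expand (4,0) (f=10, h=8) → closed; open now [(3,0) g=3 f=10, (4,1) g=3 f=10, (5,1) g=2 f=10, (6,1) g=1 f=10]
step 2: expand (3,0) (f=10, h=7) → closed; open now [(2,0) g=4 f=10, (3,1) g=4 f=10, (4,1) g=3 f=10, (5,1) g=2 f=10, (6,1) g=1 f=10]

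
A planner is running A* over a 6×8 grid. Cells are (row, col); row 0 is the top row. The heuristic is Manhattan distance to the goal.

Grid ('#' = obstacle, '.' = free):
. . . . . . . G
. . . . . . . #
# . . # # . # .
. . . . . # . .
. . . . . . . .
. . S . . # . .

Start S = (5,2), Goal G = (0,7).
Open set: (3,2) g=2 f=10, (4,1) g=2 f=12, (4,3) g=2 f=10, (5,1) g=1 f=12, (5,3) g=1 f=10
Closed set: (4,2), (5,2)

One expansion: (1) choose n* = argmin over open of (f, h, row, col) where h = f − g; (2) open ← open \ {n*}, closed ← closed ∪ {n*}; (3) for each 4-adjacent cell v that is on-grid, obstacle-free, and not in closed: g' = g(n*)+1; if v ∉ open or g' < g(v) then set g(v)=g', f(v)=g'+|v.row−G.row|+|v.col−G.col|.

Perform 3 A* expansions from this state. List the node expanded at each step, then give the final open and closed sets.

step 1: expand (3,2) (f=10, h=8) → closed; open now [(2,2) g=3 f=10, (3,1) g=3 f=12, (3,3) g=3 f=10, (4,1) g=2 f=12, (4,3) g=2 f=10, (5,1) g=1 f=12, (5,3) g=1 f=10]
step 2: expand (2,2) (f=10, h=7) → closed; open now [(1,2) g=4 f=10, (2,1) g=4 f=12, (3,1) g=3 f=12, (3,3) g=3 f=10, (4,1) g=2 f=12, (4,3) g=2 f=10, (5,1) g=1 f=12, (5,3) g=1 f=10]
step 3: expand (1,2) (f=10, h=6) → closed; open now [(0,2) g=5 f=10, (1,1) g=5 f=12, (1,3) g=5 f=10, (2,1) g=4 f=12, (3,1) g=3 f=12, (3,3) g=3 f=10, (4,1) g=2 f=12, (4,3) g=2 f=10, (5,1) g=1 f=12, (5,3) g=1 f=10]

order=[(3,2) → (2,2) → (1,2)]; open=[(0,2) g=5 f=10, (1,1) g=5 f=12, (1,3) g=5 f=10, (2,1) g=4 f=12, (3,1) g=3 f=12, (3,3) g=3 f=10, (4,1) g=2 f=12, (4,3) g=2 f=10, (5,1) g=1 f=12, (5,3) g=1 f=10]; closed=[(1,2), (2,2), (3,2), (4,2), (5,2)]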